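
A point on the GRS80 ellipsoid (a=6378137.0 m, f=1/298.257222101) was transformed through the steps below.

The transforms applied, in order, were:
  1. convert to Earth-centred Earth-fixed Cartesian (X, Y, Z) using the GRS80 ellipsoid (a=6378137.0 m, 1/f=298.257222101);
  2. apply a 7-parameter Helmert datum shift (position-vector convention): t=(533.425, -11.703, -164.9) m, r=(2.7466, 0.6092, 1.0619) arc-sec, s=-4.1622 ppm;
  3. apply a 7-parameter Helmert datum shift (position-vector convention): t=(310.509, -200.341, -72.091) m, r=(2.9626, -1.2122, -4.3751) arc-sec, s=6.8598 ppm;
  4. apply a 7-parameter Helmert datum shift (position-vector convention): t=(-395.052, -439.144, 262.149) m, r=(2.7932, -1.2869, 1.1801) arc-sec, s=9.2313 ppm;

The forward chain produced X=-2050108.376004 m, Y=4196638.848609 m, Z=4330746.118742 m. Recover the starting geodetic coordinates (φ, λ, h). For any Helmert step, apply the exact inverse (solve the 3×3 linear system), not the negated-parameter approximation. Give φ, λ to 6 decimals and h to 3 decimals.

φ=43.022659°, λ=116.036699°, h=1718.696 m

start: X=-2050108.3760, Y=4196638.8486, Z=4330746.1187 m
→ Helmert⁻¹: X=-2049643.3721, Y=4197109.6166, Z=4330399.9455
→ Helmert⁻¹: X=-2050003.3989, Y=4197299.8801, Z=4330394.0920
→ Helmert⁻¹: X=-2050536.5396, Y=4197397.2745, Z=4330515.0684
→ geod (Bowring, a=6378137.000): φ=43.02265900°, λ=116.03669900°, h=1718.6960 m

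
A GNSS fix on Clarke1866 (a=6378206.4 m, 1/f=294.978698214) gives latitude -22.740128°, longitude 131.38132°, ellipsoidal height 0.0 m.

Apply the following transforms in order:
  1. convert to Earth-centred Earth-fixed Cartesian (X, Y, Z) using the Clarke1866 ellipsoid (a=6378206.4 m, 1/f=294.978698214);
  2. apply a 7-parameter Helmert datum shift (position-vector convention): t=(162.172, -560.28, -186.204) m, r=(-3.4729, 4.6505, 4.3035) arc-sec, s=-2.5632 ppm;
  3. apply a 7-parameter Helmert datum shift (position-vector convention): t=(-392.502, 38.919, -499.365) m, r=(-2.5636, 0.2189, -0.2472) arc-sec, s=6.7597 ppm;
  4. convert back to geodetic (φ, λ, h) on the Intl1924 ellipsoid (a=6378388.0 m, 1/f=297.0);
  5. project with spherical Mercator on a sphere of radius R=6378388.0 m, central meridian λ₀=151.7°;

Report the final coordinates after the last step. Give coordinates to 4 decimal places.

start: φ=-22.740128°, λ=131.381320°, h=0.000 m
→ ECEF (a=6378206.400, f=1/294.978698214): X=-3890638.7172, Y=4415964.8749, Z=-2450059.9439
→ Helmert 7p (PV): X=-3890613.9465, Y=4415270.8502, Z=-2450226.5006
→ Helmert 7p (PV): X=-3891030.0566, Y=4415313.8246, Z=-2450793.1758
→ geod (Bowring, a=6378388.000): φ=-22.74609520°, λ=131.38836880°, h=-131.8622 m
→ merc (R=6378388.0, λ₀=151.7°): E=-2261169.4231, N=-2601444.2607

E=-2261169.4231 m, N=-2601444.2607 m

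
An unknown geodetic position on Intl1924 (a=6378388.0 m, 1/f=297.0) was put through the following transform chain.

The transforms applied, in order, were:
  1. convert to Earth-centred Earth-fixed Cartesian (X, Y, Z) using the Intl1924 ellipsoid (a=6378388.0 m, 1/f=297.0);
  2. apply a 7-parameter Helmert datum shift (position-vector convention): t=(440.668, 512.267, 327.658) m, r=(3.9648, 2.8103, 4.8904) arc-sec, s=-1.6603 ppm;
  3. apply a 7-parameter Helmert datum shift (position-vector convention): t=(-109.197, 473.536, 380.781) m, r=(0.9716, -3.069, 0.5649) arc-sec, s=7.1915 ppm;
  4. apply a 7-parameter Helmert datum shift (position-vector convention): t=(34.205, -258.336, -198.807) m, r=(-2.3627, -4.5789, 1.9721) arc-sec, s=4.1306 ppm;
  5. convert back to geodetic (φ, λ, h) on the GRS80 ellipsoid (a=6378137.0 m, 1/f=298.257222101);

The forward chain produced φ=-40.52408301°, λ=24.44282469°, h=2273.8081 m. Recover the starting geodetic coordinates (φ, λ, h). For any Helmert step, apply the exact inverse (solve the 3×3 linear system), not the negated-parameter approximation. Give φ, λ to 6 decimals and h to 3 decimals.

φ=-40.533613°, λ=24.434652°, h=1849.692 m

start: φ=-40.524083°, λ=24.442825°, h=2273.808 m
→ ECEF (a=6378137.000, f=1/298.257222101): X=4421531.4419, Y=2009681.7923, Z=-4123870.5138
→ Helmert⁻¹: X=4421406.6474, Y=2009936.7890, Z=-4123729.8019
→ Helmert⁻¹: X=4421428.1874, Y=2009417.2664, Z=-4124156.1759
→ Helmert⁻¹: X=4421098.6798, Y=2008724.2335, Z=-4124469.0571
→ geod (Bowring, a=6378388.000): φ=-40.53361300°, λ=24.43465200°, h=1849.6920 m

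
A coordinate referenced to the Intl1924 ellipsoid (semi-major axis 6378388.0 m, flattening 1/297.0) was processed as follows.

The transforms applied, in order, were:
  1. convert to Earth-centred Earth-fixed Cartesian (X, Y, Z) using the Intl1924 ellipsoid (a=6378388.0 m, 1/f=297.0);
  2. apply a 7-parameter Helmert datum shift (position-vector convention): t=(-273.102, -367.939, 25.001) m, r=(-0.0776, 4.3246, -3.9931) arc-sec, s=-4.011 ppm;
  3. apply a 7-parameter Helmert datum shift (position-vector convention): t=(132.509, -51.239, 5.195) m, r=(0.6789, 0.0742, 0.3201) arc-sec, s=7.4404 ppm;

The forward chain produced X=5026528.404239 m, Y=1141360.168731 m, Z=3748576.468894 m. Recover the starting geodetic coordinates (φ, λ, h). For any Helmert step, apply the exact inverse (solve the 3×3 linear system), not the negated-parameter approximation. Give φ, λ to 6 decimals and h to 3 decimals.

start: X=5026528.4042, Y=1141360.1687, Z=3748576.4689 m
→ Helmert⁻¹: X=5026358.9200, Y=1141407.4528, Z=3748541.4345
→ Helmert⁻¹: X=5026551.4833, Y=1141875.8707, Z=3748637.2864
→ geod (Bowring, a=6378388.000): φ=36.21003900°, λ=12.79860600°, h=2634.6880 m

φ=36.210039°, λ=12.798606°, h=2634.688 m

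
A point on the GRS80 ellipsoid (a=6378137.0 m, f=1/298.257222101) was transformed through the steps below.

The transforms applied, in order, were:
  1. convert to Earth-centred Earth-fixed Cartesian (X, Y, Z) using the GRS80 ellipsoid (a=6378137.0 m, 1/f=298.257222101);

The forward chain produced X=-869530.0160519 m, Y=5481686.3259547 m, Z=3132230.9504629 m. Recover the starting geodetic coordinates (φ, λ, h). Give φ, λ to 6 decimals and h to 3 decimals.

φ=29.602928°, λ=99.013420°, h=103.933 m

start: X=-869530.0161, Y=5481686.3260, Z=3132230.9505 m
→ geod (Bowring, a=6378137.000): φ=29.60292800°, λ=99.01342000°, h=103.9330 m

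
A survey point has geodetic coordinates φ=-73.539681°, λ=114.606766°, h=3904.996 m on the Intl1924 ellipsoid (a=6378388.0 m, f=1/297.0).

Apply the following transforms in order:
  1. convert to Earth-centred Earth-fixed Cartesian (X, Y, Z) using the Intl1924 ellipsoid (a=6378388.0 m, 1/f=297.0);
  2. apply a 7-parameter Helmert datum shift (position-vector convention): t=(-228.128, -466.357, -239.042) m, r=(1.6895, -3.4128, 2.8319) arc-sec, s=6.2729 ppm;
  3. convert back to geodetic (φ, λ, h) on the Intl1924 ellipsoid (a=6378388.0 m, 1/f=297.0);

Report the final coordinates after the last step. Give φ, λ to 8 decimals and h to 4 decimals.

φ=-73.54308014°, λ=114.61668407°, h=4080.9381 m

start: φ=-73.539681°, λ=114.606766°, h=3904.996 m
→ ECEF (a=6378388.000, f=1/297.0): X=-755346.4023, Y=1649305.0317, Z=-6098470.7973
→ Helmert 7p (PV): X=-755501.0085, Y=1648888.6025, Z=-6098747.0829
→ geod (Bowring, a=6378388.000): φ=-73.54308014°, λ=114.61668407°, h=4080.9381 m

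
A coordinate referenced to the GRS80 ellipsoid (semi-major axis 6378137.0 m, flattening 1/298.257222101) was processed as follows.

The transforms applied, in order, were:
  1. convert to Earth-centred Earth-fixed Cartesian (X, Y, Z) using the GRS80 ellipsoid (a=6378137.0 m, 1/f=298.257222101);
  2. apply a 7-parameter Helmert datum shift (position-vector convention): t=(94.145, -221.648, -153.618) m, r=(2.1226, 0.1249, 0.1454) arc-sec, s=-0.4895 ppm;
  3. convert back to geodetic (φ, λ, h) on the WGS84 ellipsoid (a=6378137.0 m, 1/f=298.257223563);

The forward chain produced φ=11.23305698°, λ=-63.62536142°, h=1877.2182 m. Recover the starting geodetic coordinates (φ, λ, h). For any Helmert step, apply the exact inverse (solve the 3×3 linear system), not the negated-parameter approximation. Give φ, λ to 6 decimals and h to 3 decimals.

φ=11.235389°, λ=-63.625227°, h=1674.552 m

start: φ=11.233057°, λ=-63.625361°, h=1877.218 m
→ ECEF (a=6378137.000, f=1/298.257223563): X=2780306.1024, Y=-5607120.8322, Z=1234667.8493
→ Helmert⁻¹: X=2780208.6181, Y=-5606891.1808, Z=1234881.4538
→ geod (Bowring, a=6378137.000): φ=11.23538900°, λ=-63.62522700°, h=1674.5520 m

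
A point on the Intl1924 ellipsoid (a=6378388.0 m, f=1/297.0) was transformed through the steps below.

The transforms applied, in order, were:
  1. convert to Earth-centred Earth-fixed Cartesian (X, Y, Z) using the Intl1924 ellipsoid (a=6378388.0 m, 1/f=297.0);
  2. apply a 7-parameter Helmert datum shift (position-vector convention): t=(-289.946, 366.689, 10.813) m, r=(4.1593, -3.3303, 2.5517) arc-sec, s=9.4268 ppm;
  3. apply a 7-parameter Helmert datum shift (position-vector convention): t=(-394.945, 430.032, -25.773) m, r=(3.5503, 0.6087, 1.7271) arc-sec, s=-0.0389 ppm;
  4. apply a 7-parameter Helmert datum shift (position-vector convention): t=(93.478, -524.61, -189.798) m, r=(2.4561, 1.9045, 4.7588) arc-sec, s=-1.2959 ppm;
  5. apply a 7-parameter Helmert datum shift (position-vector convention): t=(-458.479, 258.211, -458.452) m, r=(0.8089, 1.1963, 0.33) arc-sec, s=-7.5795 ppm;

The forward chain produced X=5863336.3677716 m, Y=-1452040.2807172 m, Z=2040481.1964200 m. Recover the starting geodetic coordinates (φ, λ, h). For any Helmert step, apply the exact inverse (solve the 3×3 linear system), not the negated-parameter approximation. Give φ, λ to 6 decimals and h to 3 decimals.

φ=18.785772°, λ=-13.913410°, h=907.632 m

start: X=5863336.3678, Y=-1452040.2807, Z=2040481.1964 m
→ Helmert⁻¹: X=5863825.1308, Y=-1452310.8769, Z=2040994.8225
→ Helmert⁻¹: X=5863686.9069, Y=-1451899.1249, Z=2041258.6952
→ Helmert⁻¹: X=5864063.8951, Y=-1452343.1784, Z=2041326.8510
→ Helmert⁻¹: X=5864313.5451, Y=-1452727.5594, Z=2041231.4054
→ geod (Bowring, a=6378388.000): φ=18.78577200°, λ=-13.91341000°, h=907.6320 m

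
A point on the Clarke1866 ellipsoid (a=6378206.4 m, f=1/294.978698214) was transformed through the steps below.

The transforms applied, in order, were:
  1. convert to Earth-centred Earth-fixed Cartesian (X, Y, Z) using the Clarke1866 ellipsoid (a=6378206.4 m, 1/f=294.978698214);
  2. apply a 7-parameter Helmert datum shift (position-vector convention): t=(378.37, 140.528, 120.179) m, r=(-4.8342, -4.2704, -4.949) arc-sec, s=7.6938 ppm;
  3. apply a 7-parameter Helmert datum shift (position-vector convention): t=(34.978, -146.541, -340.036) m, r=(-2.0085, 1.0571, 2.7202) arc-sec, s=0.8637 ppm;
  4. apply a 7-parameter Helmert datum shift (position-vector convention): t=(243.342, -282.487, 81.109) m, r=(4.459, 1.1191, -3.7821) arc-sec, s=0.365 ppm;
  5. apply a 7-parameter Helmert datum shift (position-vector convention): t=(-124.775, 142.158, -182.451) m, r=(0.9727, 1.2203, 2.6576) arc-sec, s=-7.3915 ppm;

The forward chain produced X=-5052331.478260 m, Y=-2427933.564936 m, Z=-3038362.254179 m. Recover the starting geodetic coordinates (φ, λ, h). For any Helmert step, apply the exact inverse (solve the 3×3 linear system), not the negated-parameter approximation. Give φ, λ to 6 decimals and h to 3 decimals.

φ=-28.618269°, λ=-154.336079°, h=2860.734 m

start: X=-5052331.4783, Y=-2427933.5649, Z=-3038362.2542 m
→ Helmert⁻¹: X=-5052257.3562, Y=-2428042.9024, Z=-3038220.7000
→ Helmert⁻¹: X=-5052437.8510, Y=-2427917.8525, Z=-3038275.6259
→ Helmert⁻¹: X=-5052484.9116, Y=-2427673.0006, Z=-3037982.4993
→ Helmert⁻¹: X=-5052829.0517, Y=-2427844.8824, Z=-3038031.5938
→ geod (Bowring, a=6378206.400): φ=-28.61826900°, λ=-154.33607900°, h=2860.7340 m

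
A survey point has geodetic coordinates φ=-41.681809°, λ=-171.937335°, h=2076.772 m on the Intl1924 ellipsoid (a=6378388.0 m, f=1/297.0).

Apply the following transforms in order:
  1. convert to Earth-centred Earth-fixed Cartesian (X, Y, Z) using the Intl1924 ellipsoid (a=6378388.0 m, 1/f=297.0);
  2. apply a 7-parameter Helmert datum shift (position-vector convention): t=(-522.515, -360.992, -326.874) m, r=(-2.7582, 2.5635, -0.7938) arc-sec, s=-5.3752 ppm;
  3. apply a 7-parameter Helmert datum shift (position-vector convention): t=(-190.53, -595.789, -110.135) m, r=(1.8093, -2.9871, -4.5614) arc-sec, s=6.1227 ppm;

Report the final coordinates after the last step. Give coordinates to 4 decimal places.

X=-4725894.6623 m, Y=-670204.1103 m, Z=-4221174.6094 m

start: φ=-41.681809°, λ=-171.937335°, h=2076.772 m
→ ECEF (a=6378388.000, f=1/297.0): X=-4725169.3669, Y=-669350.1032, Z=-4220727.8070
→ Helmert 7p (PV): X=-4725721.5149, Y=-669745.7527, Z=-4220964.3181
→ Helmert 7p (PV): X=-4725894.6623, Y=-670204.1103, Z=-4221174.6094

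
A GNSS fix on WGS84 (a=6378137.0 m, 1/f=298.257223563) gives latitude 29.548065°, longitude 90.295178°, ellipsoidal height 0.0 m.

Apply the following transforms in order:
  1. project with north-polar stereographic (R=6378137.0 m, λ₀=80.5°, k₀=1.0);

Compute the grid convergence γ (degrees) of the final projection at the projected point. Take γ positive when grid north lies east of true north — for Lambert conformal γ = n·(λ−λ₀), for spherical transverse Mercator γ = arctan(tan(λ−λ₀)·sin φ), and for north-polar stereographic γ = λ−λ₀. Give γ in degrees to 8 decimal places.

start: φ=29.548065°, λ=90.295178°, h=0.000 m
→ into stereo (λ₀=80.5°): φ=29.54806500°, λ−λ₀=9.79517800°
convergence γ = 9.79517800°

9.79517800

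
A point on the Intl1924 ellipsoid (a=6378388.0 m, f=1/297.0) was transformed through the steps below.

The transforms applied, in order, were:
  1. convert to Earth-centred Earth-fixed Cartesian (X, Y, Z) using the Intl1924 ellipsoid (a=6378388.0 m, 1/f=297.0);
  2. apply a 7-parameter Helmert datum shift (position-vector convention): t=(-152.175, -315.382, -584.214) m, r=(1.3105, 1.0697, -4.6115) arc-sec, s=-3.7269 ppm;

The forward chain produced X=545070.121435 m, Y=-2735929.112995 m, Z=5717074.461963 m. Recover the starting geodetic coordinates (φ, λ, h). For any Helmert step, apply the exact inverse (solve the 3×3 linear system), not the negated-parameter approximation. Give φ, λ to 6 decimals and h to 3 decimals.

start: X=545070.1214, Y=-2735929.1130, Z=5717074.4620 m
→ Helmert⁻¹: X=545255.8359, Y=-2735575.4087, Z=5717700.1933
→ geod (Bowring, a=6378388.000): φ=64.14647700°, λ=-78.72751600°, h=797.6920 m

φ=64.146477°, λ=-78.727516°, h=797.692 m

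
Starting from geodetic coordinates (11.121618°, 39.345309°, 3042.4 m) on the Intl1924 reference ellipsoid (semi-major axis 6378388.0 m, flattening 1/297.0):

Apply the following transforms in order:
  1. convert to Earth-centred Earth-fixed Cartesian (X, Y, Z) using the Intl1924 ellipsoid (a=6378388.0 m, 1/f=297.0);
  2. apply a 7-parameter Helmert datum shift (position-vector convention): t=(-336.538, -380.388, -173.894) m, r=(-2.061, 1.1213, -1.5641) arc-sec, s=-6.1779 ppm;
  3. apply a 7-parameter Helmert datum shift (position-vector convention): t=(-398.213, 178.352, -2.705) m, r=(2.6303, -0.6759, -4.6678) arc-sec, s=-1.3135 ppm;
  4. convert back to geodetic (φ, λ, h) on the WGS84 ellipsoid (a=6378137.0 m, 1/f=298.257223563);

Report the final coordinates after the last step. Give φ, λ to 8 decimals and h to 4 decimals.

start: φ=11.121618°, λ=39.345309°, h=3042.400 m
→ ECEF (a=6378388.000, f=1/297.0): X=4842935.3489, Y=3970296.1998, Z=1222809.8374
→ Helmert 7p (PV): X=4842605.6456, Y=3969866.7784, Z=1222562.3909
→ Helmert 7p (PV): X=4842286.9042, Y=3969914.7371, Z=1222624.5725
→ geod (Bowring, a=6378137.000): φ=11.12095935°, λ=39.34637143°, h=2524.9239 m

φ=11.12095935°, λ=39.34637143°, h=2524.9239 m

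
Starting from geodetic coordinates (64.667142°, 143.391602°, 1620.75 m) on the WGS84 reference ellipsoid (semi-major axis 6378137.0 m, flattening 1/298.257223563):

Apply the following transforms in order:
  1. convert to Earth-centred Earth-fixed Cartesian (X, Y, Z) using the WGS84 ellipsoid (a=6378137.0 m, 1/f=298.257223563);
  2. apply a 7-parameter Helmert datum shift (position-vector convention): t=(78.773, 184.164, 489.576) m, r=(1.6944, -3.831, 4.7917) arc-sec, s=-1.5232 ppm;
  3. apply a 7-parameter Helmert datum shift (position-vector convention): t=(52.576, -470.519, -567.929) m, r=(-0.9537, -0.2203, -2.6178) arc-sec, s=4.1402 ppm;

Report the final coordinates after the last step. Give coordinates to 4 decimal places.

start: φ=64.667142°, λ=143.391602°, h=1620.750 m
→ ECEF (a=6378137.000, f=1/298.257223563): X=-2197264.8574, Y=1632332.6412, Z=5743393.6084
→ Helmert 7p (PV): X=-2197327.3310, Y=1632416.0946, Z=5743847.0350
→ Helmert 7p (PV): X=-2197269.2693, Y=1632006.7792, Z=5743292.9920

X=-2197269.2693 m, Y=1632006.7792 m, Z=5743292.9920 m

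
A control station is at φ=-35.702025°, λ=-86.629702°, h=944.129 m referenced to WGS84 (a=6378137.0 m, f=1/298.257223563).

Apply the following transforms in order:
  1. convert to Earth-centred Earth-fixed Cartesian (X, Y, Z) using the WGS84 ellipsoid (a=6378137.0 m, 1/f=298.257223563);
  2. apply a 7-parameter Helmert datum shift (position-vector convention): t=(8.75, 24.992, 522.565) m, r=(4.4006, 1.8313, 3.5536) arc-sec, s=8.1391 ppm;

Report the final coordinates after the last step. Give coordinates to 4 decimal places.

start: φ=-35.702025°, λ=-86.629702°, h=944.129 m
→ ECEF (a=6378137.000, f=1/298.257223563): X=304886.7349, Y=-5177159.5634, Z=-3701944.3584
→ Helmert 7p (PV): X=304954.2934, Y=-5177092.4755, Z=-3701565.0849

X=304954.2934 m, Y=-5177092.4755 m, Z=-3701565.0849 m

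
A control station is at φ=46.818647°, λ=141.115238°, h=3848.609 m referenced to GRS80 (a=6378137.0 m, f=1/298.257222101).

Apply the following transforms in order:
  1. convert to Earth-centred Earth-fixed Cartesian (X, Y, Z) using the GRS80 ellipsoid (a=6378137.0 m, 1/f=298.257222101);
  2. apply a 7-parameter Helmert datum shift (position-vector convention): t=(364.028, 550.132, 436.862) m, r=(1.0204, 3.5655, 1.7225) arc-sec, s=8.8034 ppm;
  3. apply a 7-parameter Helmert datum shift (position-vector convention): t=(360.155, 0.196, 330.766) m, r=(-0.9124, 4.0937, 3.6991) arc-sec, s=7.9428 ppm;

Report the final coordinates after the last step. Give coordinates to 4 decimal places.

X=-3404811.8584 m, Y=2746964.9464 m, Z=4631771.2547 m

start: φ=46.818647°, λ=141.115238°, h=3848.609 m
→ ECEF (a=6378137.000, f=1/298.257222101): X=-3405578.7813, Y=2746460.5520, Z=4630798.1862
→ Helmert 7p (PV): X=-3405187.6208, Y=2746983.5133, Z=4631348.2714
→ Helmert 7p (PV): X=-3404811.8584, Y=2746964.9464, Z=4631771.2547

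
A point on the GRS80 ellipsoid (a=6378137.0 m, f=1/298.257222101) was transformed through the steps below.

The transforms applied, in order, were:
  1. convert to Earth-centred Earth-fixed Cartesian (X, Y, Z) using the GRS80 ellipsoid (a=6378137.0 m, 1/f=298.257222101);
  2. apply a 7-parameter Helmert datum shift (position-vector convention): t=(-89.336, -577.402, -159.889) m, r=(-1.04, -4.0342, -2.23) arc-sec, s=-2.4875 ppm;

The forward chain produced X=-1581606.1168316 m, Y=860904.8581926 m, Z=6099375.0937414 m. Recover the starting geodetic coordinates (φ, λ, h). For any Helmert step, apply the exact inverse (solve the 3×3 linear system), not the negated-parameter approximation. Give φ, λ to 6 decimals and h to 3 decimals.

start: X=-1581606.1168, Y=860904.8582, Z=6099375.0937 m
→ Helmert⁻¹: X=-1581410.7303, Y=861436.5515, Z=6099585.4286
→ geod (Bowring, a=6378137.000): φ=73.65572000°, λ=151.42169300°, h=1405.4830 m

φ=73.655720°, λ=151.421693°, h=1405.483 m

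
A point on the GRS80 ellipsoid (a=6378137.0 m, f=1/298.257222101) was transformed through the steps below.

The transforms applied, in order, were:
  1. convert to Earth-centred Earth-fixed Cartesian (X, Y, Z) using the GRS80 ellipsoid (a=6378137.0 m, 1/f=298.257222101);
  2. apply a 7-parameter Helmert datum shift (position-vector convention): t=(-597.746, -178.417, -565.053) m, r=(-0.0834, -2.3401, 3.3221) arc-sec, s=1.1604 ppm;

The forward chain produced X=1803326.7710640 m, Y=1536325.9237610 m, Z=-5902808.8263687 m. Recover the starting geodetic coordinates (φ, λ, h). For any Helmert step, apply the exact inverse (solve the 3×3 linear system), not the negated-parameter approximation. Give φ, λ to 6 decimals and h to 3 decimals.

start: X=1803326.7711, Y=1536325.9238, Z=-5902808.8264 m
→ Helmert⁻¹: X=1803880.2084, Y=1536475.8910, Z=-5902256.7684
→ geod (Bowring, a=6378137.000): φ=-68.25903300°, λ=40.42308200°, h=431.9880 m

φ=-68.259033°, λ=40.423082°, h=431.988 m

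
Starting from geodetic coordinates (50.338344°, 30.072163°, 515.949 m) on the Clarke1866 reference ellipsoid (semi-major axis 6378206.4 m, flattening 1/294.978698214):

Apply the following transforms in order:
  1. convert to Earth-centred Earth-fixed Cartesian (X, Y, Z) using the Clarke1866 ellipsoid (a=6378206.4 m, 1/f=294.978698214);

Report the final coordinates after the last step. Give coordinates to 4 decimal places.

X=3530315.4043 m, Y=2044161.3576 m, Z=4887087.8599 m

start: φ=50.338344°, λ=30.072163°, h=515.949 m
→ ECEF (a=6378206.400, f=1/294.978698214): X=3530315.4043, Y=2044161.3576, Z=4887087.8599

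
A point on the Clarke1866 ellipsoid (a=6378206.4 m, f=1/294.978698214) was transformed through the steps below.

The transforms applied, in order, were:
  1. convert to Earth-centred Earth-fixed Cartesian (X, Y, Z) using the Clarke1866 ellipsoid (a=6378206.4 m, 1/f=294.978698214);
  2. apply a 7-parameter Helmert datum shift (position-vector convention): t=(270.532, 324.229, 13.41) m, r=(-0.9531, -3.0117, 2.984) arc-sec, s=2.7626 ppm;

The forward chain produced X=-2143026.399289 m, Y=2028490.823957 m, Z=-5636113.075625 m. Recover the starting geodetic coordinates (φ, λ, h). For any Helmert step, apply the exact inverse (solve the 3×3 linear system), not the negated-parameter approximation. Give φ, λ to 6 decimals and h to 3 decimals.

φ=-62.524489°, λ=136.580836°, h=612.637 m

start: X=-2143026.3993, Y=2028490.8240, Z=-5636113.0756 m
→ Helmert⁻¹: X=-2143343.9613, Y=2028218.0423, Z=-5636070.2481
→ geod (Bowring, a=6378206.400): φ=-62.52448900°, λ=136.58083600°, h=612.6370 m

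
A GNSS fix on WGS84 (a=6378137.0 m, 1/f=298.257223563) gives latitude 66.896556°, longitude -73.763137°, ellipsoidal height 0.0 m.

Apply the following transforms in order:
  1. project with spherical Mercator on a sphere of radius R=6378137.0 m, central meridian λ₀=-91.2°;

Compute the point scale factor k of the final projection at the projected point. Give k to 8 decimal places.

2.54846930

start: φ=66.896556°, λ=-73.763137°, h=0.000 m
→ into merc (λ₀=-91.2°): φ=66.89655600°, λ−λ₀=17.43686300°
scale k = 2.54846930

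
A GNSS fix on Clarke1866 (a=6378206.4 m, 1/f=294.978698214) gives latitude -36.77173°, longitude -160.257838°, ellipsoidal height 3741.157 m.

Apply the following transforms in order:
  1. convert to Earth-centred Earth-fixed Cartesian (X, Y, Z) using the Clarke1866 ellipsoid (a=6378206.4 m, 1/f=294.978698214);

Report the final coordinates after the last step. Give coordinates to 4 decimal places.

X=-4817475.4986 m, Y=-1728906.4986 m, Z=-3799179.0950 m

start: φ=-36.771730°, λ=-160.257838°, h=3741.157 m
→ ECEF (a=6378206.400, f=1/294.978698214): X=-4817475.4986, Y=-1728906.4986, Z=-3799179.0950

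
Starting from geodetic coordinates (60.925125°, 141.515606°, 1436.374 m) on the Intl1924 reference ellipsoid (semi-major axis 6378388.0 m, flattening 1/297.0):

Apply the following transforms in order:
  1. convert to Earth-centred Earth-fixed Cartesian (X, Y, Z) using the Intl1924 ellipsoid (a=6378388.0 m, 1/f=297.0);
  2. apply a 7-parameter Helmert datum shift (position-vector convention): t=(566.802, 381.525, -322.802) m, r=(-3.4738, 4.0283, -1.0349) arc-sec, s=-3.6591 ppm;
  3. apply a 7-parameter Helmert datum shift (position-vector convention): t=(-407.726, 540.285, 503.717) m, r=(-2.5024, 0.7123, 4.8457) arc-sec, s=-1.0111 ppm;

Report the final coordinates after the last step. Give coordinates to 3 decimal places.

start: φ=60.925125°, λ=141.515606°, h=1436.374 m
→ ECEF (a=6378388.000, f=1/297.0): X=-2433091.1883, Y=1934286.3258, Z=5552668.9834
→ Helmert 7p (PV): X=-2432397.3367, Y=1934766.4953, Z=5552340.8050
→ Helmert 7p (PV): X=-2432828.8819, Y=1935315.0416, Z=5552823.8354

X=-2432828.882 m, Y=1935315.042 m, Z=5552823.835 m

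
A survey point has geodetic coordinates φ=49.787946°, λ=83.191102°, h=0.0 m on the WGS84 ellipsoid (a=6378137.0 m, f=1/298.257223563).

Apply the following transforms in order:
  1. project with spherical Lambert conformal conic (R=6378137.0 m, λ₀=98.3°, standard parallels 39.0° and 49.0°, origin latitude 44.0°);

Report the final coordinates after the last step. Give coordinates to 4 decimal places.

start: φ=49.787946°, λ=83.191102°, h=0.000 m
→ lcc (R=6378137.0, λ₀=98.3°): E=-1081250.5620, N=742377.2010

E=-1081250.5620 m, N=742377.2010 m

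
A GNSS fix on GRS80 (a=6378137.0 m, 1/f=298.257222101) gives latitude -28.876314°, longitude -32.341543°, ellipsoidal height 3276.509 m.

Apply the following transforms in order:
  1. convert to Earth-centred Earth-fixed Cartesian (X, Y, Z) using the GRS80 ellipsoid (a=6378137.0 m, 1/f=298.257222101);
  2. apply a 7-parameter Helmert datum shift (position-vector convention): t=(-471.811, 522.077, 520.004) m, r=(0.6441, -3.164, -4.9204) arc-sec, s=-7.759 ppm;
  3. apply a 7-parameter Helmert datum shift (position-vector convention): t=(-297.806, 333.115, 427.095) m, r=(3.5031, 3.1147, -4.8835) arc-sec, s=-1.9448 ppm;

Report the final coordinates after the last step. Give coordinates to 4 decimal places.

X=4723867.1324 m, Y=-2990985.6096 m, Z=-3062568.6067 m

start: φ=-28.876314°, λ=-32.341543°, h=3276.509 m
→ ECEF (a=6378137.000, f=1/298.257222101): X=4724824.0426, Y=-2991706.8560, Z=-3063486.4247
→ Helmert 7p (PV): X=4724291.1978, Y=-2991264.7089, Z=-3062879.5173
→ Helmert 7p (PV): X=4723867.1324, Y=-2990985.6096, Z=-3062568.6067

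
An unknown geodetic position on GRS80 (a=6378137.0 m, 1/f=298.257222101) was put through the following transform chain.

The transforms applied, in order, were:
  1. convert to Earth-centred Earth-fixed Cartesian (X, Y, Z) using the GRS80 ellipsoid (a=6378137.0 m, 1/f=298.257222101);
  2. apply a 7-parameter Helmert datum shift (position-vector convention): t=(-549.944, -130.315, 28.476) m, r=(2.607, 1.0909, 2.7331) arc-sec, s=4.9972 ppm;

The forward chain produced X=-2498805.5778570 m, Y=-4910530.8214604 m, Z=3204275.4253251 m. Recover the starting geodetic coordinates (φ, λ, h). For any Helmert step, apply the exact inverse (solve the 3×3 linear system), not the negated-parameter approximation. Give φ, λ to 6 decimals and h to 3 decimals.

φ=30.350220°, λ=-116.966652°, h=679.240 m

start: X=-2498805.5779, Y=-4910530.8215, Z=3204275.4253 m
→ Helmert⁻¹: X=-2498325.1602, Y=-4910302.3652, Z=3204279.7857
→ geod (Bowring, a=6378137.000): φ=30.35022000°, λ=-116.96665200°, h=679.2400 m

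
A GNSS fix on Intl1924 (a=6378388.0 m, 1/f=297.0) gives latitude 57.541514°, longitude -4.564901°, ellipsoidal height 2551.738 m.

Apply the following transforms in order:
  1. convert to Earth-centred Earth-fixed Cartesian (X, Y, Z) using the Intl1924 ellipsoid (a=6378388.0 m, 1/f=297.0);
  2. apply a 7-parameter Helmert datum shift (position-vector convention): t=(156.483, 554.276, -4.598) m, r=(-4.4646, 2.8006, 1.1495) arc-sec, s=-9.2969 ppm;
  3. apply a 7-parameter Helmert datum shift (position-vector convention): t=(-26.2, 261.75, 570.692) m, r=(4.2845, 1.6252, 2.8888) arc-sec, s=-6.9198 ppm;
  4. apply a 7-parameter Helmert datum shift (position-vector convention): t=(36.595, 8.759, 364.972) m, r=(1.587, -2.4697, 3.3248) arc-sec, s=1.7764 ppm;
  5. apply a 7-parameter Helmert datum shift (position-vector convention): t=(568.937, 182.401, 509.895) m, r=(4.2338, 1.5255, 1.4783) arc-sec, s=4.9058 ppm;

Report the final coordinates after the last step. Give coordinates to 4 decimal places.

X=3422713.9236 m, Y=-272200.6648 m, Z=5362095.6103 m

start: φ=57.541514°, λ=-4.564901°, h=2551.738 m
→ ECEF (a=6378388.000, f=1/297.0): X=3421908.5691, Y=-273210.5224, Z=5360770.9470
→ Helmert 7p (PV): X=3422107.5478, Y=-272518.6037, Z=5360675.9629
→ Helmert 7p (PV): X=3422103.7217, Y=-272318.3910, Z=5361176.9361
→ Helmert 7p (PV): X=3422086.5934, Y=-272296.2034, Z=5361590.3109
→ Helmert 7p (PV): X=3422713.9236, Y=-272200.6648, Z=5362095.6103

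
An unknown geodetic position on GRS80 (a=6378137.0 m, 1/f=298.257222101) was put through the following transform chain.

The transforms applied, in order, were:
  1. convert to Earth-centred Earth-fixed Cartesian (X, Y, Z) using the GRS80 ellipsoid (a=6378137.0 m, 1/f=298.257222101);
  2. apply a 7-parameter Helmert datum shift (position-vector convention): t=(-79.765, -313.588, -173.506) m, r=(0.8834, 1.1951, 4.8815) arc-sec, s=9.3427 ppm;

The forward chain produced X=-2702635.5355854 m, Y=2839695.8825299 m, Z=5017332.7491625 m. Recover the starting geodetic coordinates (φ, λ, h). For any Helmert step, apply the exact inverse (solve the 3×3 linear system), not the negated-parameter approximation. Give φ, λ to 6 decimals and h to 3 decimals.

φ=52.184057°, λ=133.578111°, h=2589.286 m

start: X=-2702635.5356, Y=2839695.8825, Z=5017332.7492 m
→ Helmert⁻¹: X=-2702492.3791, Y=2840068.3840, Z=5017431.5567
→ geod (Bowring, a=6378137.000): φ=52.18405700°, λ=133.57811100°, h=2589.2860 m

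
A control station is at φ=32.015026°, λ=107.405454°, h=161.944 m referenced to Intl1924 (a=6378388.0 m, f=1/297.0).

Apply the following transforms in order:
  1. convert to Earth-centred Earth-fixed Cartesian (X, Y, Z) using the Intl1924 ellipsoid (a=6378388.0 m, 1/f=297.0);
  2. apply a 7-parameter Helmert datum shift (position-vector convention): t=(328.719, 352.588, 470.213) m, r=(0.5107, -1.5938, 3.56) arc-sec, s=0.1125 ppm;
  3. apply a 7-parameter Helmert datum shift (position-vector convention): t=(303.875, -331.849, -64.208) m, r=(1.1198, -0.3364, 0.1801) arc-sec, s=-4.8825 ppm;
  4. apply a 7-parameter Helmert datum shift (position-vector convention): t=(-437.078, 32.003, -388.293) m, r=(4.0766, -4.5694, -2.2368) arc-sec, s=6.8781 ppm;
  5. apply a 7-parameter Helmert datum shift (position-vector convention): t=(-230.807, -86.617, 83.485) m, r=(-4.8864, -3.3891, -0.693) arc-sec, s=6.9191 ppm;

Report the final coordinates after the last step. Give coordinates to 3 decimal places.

X=-1619594.502 m, Y=5165663.737 m, Z=3362054.596 m

start: φ=32.015026°, λ=107.405454°, h=161.944 m
→ ECEF (a=6378388.000, f=1/297.0): X=-1619363.1098, Y=5165670.7344, Z=3361980.1166
→ Helmert 7p (PV): X=-1619149.7071, Y=5165987.6303, Z=3362450.9850
→ Helmert 7p (PV): X=-1618847.9211, Y=5165610.8901, Z=3362395.7648
→ Helmert 7p (PV): X=-1619314.6037, Y=5165629.5236, Z=3362096.8294
→ Helmert 7p (PV): X=-1619594.5019, Y=5165663.7370, Z=3362054.5960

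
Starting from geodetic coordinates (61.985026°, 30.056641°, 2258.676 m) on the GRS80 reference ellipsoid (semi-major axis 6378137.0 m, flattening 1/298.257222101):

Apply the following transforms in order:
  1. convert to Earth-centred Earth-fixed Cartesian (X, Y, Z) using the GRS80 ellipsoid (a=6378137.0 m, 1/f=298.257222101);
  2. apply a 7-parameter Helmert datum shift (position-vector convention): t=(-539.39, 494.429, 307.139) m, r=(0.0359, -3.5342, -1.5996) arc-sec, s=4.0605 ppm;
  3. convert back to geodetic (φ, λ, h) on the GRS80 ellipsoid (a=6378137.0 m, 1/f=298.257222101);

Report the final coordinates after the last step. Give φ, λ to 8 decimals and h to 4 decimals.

φ=61.98890605°, λ=30.07041161°, h=2453.0175 m

start: φ=61.985026°, λ=30.056641°, h=2258.676 m
→ ECEF (a=6378137.000, f=1/298.257222101): X=2600688.2548, Y=1504937.9793, Z=5609725.6065
→ Helmert 7p (PV): X=2600074.9768, Y=1505417.3741, Z=5610100.3468
→ geod (Bowring, a=6378137.000): φ=61.98890605°, λ=30.07041161°, h=2453.0175 m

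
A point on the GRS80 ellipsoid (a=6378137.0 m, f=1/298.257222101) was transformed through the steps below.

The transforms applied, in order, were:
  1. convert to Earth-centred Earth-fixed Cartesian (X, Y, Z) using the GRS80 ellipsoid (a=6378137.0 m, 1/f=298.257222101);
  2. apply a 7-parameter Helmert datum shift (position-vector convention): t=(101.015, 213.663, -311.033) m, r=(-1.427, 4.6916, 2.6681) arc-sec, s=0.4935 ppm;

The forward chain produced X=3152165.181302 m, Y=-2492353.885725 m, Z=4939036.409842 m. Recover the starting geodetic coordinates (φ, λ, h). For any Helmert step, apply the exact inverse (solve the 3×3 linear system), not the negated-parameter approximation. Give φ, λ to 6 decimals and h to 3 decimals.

φ=51.058193°, λ=-38.338116°, h=2292.702 m

start: X=3152165.1813, Y=-2492353.8857, Z=4939036.4098 m
→ Helmert⁻¹: X=3151918.0185, Y=-2492641.2619, Z=4939399.4525
→ geod (Bowring, a=6378137.000): φ=51.05819300°, λ=-38.33811600°, h=2292.7020 m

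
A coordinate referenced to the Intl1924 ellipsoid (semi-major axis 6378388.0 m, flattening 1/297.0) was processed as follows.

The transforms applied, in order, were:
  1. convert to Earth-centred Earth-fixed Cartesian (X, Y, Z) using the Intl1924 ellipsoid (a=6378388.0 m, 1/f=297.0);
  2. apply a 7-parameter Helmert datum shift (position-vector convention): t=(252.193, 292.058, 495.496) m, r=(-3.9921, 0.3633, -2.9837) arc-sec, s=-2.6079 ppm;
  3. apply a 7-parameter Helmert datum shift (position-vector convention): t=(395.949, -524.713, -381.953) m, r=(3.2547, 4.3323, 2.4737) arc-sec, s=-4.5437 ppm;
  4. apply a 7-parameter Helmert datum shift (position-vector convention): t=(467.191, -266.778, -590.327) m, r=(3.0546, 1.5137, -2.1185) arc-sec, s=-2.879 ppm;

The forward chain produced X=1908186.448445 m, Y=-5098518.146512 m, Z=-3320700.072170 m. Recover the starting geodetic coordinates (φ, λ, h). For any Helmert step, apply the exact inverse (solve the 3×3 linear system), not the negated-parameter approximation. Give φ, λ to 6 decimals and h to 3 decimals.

start: X=1908186.4484, Y=-5098518.1465, Z=-3320700.0722 m
→ Helmert⁻¹: X=1907801.4777, Y=-5098295.6185, Z=-3320029.8019
→ Helmert⁻¹: X=1907422.7798, Y=-5097869.3236, Z=-3319542.4293
→ Helmert⁻¹: X=1907255.1541, Y=-5098082.8291, Z=-3320141.8939
→ geod (Bowring, a=6378388.000): φ=-31.55372200°, λ=-69.48856200°, h=3303.1510 m

φ=-31.553722°, λ=-69.488562°, h=3303.151 m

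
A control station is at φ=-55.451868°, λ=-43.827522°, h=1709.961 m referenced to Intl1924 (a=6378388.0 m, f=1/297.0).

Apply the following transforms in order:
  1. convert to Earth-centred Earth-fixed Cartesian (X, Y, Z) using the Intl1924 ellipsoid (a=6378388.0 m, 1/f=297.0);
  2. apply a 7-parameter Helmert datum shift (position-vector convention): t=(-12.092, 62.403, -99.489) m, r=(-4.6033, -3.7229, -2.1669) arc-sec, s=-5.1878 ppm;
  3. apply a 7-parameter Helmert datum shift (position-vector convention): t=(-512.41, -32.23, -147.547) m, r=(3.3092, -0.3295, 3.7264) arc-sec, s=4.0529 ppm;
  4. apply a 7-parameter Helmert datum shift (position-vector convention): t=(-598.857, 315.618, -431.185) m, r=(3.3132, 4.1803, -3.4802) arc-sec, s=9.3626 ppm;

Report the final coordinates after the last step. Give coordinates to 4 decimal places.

X=2615071.0708 m, Y=-2510906.6401 m, Z=-5232337.8813 m

start: φ=-55.451868°, λ=-43.827522°, h=1709.961 m
→ ECEF (a=6378388.000, f=1/297.0): X=2616199.5400, Y=-2511258.6305, Z=-5231590.4162
→ Helmert 7p (PV): X=2616241.9191, Y=-2511327.4388, Z=-5231559.5003
→ Helmert 7p (PV): X=2615793.8398, Y=-2511238.6488, Z=-5231764.3615
→ Helmert 7p (PV): X=2615071.0708, Y=-2510906.6401, Z=-5232337.8813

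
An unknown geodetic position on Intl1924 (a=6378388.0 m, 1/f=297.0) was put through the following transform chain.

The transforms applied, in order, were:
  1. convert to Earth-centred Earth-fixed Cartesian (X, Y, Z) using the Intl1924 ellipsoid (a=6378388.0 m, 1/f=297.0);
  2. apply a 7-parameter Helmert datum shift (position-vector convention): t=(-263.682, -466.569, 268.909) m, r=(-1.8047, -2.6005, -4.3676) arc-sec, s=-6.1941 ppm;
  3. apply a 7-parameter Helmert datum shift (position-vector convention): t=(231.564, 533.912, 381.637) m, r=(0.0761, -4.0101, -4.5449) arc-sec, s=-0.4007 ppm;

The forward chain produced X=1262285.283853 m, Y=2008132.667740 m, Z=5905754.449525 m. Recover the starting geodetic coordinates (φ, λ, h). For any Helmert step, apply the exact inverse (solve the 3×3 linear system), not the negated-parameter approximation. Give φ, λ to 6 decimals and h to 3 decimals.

start: X=1262285.2839, Y=2008132.6677, Z=5905754.4495 m
→ Helmert⁻¹: X=1262124.7978, Y=2007629.5490, Z=5905349.9005
→ Helmert⁻¹: X=1262428.2278, Y=2008083.6215, Z=5905119.2218
→ geod (Bowring, a=6378388.000): φ=68.24911800°, λ=57.84352800°, h=3807.9660 m

φ=68.249118°, λ=57.843528°, h=3807.966 m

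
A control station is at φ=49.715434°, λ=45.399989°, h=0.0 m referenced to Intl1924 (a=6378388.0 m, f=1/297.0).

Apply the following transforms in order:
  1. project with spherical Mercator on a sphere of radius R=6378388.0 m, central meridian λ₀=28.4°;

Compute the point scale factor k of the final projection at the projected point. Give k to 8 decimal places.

1.54658871

start: φ=49.715434°, λ=45.399989°, h=0.000 m
→ into merc (λ₀=28.4°): φ=49.71543400°, λ−λ₀=16.99998900°
scale k = 1.54658871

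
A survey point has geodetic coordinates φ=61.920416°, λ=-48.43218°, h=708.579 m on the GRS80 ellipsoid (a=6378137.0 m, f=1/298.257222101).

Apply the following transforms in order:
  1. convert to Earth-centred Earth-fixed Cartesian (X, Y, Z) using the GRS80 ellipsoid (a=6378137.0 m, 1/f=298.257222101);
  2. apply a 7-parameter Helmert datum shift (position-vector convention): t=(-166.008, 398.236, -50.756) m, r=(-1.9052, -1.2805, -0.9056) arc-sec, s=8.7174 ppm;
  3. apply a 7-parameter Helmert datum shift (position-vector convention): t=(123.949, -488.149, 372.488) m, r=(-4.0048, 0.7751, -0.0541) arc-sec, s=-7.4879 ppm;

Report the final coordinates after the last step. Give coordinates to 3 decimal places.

start: φ=61.920416°, λ=-48.432180°, h=708.579 m
→ ECEF (a=6378137.000, f=1/298.257222101): X=1997392.2529, Y=-2252263.6456, Z=5604971.1158
→ Helmert 7p (PV): X=1997198.9722, Y=-2251842.0413, Z=5605002.4242
→ Helmert 7p (PV): X=1997328.4380, Y=-2252205.0277, Z=5605369.1585

X=1997328.438 m, Y=-2252205.028 m, Z=5605369.159 m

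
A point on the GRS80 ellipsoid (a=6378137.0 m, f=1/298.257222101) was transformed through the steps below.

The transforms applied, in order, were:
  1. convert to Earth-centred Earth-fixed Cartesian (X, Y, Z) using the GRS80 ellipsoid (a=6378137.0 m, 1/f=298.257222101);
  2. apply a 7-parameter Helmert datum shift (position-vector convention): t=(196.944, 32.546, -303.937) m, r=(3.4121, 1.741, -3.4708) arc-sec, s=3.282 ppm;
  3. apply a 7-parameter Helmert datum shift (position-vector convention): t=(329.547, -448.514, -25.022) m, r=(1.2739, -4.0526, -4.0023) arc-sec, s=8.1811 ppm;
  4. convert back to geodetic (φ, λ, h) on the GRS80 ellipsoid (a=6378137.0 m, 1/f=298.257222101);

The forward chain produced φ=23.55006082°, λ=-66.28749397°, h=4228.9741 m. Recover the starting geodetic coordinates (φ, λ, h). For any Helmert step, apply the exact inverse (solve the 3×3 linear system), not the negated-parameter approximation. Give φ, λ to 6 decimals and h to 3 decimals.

φ=23.555858°, λ=-66.288018°, h=3744.347 m

start: φ=23.550061°, λ=-66.287494°, h=4228.974 m
→ ECEF (a=6378137.000, f=1/298.257222101): X=2354137.6270, Y=-5359696.3281, Z=2534369.2756
→ Helmert⁻¹: X=2353942.6046, Y=-5359142.6424, Z=2534360.4127
→ Helmert⁻¹: X=2353806.7174, Y=-5359076.0614, Z=2534764.5501
→ geod (Bowring, a=6378137.000): φ=23.55585800°, λ=-66.28801800°, h=3744.3470 m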